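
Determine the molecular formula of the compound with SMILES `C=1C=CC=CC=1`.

Heavy atoms from the SMILES: 6 C.
Implicit hydrogens by atom environment:
  6 × C (aromatic): 1 H each → 6
  Total hydrogens = 6.
Molecular formula: C6H6

C6H6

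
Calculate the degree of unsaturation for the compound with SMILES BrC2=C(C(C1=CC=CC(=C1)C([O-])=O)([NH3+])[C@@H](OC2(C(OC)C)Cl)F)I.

Molecular formula from the SMILES: C15H15BrClFINO4.
DoU = (2C + 2 + N − H − X)/2 = (2·15 + 2 + 1 − 15 − 4)/2 = 14/2 = 7.
(Structurally: 2 ring(s) + 5 π bond(s) = 7.)

7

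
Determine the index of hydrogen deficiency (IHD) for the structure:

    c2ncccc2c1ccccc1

Molecular formula from the SMILES: C11H9N.
DoU = (2C + 2 + N − H − X)/2 = (2·11 + 2 + 1 − 9 − 0)/2 = 16/2 = 8.
(Structurally: 2 ring(s) + 6 π bond(s) = 8.)

8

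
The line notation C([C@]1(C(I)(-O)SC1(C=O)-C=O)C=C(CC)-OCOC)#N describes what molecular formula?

C12H14INO5S

Heavy atoms from the SMILES: 12 C, 1 I, 1 N, 5 O, 1 S.
Implicit hydrogens by atom environment:
  5 × C: no H
  4 × O: no H
  3 × C: 1 H each → 3
  2 × C: 3 H each → 6
  2 × C: 2 H each → 4
  1 × I: no H
  1 × N: no H
  1 × O: 1 H
  1 × S: no H
  Total hydrogens = 14.
Molecular formula: C12H14INO5S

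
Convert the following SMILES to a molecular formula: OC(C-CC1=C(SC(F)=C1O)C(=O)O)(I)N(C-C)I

Heavy atoms from the SMILES: 10 C, 1 F, 2 I, 1 N, 4 O, 1 S.
Implicit hydrogens by atom environment:
  4 × C (aromatic): no H
  3 × C: 2 H each → 6
  3 × O: 1 H each → 3
  2 × C: no H
  2 × I: no H
  1 × C: 3 H
  1 × F: no H
  1 × N: no H
  1 × O: no H
  1 × S (aromatic): no H
  Total hydrogens = 12.
Molecular formula: C10H12FI2NO4S

C10H12FI2NO4S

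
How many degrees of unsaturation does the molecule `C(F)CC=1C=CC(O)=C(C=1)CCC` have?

4

Molecular formula from the SMILES: C11H15FO.
DoU = (2C + 2 + N − H − X)/2 = (2·11 + 2 + 0 − 15 − 1)/2 = 8/2 = 4.
(Structurally: 1 ring(s) + 3 π bond(s) = 4.)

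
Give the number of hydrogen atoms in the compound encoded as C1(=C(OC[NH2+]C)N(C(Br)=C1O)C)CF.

Hydrogens are implicit in SMILES; fill each atom to its normal valence:
  4 × C (aromatic): no H
  2 × C: 3 H each → 6
  2 × C: 2 H each → 4
  1 × Br: no H
  1 × F: no H
  1 × N (charge +1): 2 H
  1 × N (aromatic): no H
  1 × O: 1 H
  1 × O: no H
  Total hydrogens = 13.

13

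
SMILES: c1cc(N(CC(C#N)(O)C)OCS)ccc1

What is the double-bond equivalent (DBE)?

6

Molecular formula from the SMILES: C11H14N2O2S.
DoU = (2C + 2 + N − H − X)/2 = (2·11 + 2 + 2 − 14 − 0)/2 = 12/2 = 6.
(Structurally: 1 ring(s) + 5 π bond(s) = 6.)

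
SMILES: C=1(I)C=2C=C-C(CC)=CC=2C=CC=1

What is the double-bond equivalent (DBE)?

Molecular formula from the SMILES: C12H11I.
DoU = (2C + 2 + N − H − X)/2 = (2·12 + 2 + 0 − 11 − 1)/2 = 14/2 = 7.
(Structurally: 2 ring(s) + 5 π bond(s) = 7.)

7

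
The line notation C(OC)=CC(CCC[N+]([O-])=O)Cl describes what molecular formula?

C7H12ClNO3

Heavy atoms from the SMILES: 7 C, 1 Cl, 1 N, 3 O.
Implicit hydrogens by atom environment:
  3 × C: 2 H each → 6
  3 × C: 1 H each → 3
  2 × O: no H
  1 × C: 3 H
  1 × Cl: no H
  1 × N (charge +1): no H
  1 × O (charge -1): no H
  Total hydrogens = 12.
Molecular formula: C7H12ClNO3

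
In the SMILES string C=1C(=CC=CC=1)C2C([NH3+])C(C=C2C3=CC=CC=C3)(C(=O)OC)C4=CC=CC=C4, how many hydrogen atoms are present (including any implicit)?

24

Hydrogens are implicit in SMILES; fill each atom to its normal valence:
  15 × C (aromatic): 1 H each → 15
  3 × C: 1 H each → 3
  3 × C: no H
  3 × C (aromatic): no H
  2 × O: no H
  1 × C: 3 H
  1 × N (charge +1): 3 H
  Total hydrogens = 24.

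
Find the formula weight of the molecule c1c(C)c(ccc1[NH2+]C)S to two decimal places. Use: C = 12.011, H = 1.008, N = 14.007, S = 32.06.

154.25

Molecular formula: C8H12NS+.
M = 8×12.011 + 12×1.008 + 1×14.007 + 1×32.06 = 154.25 g/mol.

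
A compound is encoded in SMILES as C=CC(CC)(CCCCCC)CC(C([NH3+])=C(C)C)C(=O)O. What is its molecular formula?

C18H34NO2+

Heavy atoms from the SMILES: 18 C, 1 N, 2 O.
Implicit hydrogens by atom environment:
  8 × C: 2 H each → 16
  4 × C: 3 H each → 12
  4 × C: no H
  2 × C: 1 H each → 2
  1 × N (charge +1): 3 H
  1 × O: 1 H
  1 × O: no H
  Total hydrogens = 34.
Net charge +1.
Molecular formula: C18H34NO2+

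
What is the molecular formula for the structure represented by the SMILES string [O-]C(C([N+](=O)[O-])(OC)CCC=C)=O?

C7H10NO5-

Heavy atoms from the SMILES: 7 C, 1 N, 5 O.
Implicit hydrogens by atom environment:
  3 × C: 2 H each → 6
  3 × O: no H
  2 × C: no H
  2 × O (charge -1): no H
  1 × C: 3 H
  1 × C: 1 H
  1 × N (charge +1): no H
  Total hydrogens = 10.
Net charge -1.
Molecular formula: C7H10NO5-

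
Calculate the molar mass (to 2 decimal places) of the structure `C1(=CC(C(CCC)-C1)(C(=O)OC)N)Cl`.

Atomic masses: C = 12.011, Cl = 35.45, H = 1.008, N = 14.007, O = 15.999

217.69

Molecular formula: C10H16ClNO2.
M = 10×12.011 + 1×35.45 + 16×1.008 + 1×14.007 + 2×15.999 = 217.69 g/mol.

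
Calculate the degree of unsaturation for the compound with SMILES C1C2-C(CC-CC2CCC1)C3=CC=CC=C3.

Molecular formula from the SMILES: C16H22.
DoU = (2C + 2 + N − H − X)/2 = (2·16 + 2 + 0 − 22 − 0)/2 = 12/2 = 6.
(Structurally: 3 ring(s) + 3 π bond(s) = 6.)

6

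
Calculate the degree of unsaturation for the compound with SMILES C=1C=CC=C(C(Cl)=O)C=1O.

5

Molecular formula from the SMILES: C7H5ClO2.
DoU = (2C + 2 + N − H − X)/2 = (2·7 + 2 + 0 − 5 − 1)/2 = 10/2 = 5.
(Structurally: 1 ring(s) + 4 π bond(s) = 5.)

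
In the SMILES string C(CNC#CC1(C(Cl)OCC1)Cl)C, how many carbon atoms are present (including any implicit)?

The symbol for carbon appears 9 times in the SMILES. (Cl is a single chlorine, not C + l.)

9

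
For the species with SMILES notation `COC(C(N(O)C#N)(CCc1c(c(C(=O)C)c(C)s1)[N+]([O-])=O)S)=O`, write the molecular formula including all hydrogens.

Heavy atoms from the SMILES: 13 C, 3 N, 6 O, 2 S.
Implicit hydrogens by atom environment:
  4 × C (aromatic): no H
  4 × C: no H
  4 × O: no H
  3 × C: 3 H each → 9
  2 × C: 2 H each → 4
  2 × N: no H
  1 × N (charge +1): no H
  1 × O: 1 H
  1 × O (charge -1): no H
  1 × S: 1 H
  1 × S (aromatic): no H
  Total hydrogens = 15.
Molecular formula: C13H15N3O6S2

C13H15N3O6S2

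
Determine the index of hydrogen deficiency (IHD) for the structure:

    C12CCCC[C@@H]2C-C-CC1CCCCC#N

Molecular formula from the SMILES: C15H25N.
DoU = (2C + 2 + N − H − X)/2 = (2·15 + 2 + 1 − 25 − 0)/2 = 8/2 = 4.
(Structurally: 2 ring(s) + 2 π bond(s) = 4.)

4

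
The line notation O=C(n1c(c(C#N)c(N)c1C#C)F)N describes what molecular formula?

Heavy atoms from the SMILES: 8 C, 1 F, 4 N, 1 O.
Implicit hydrogens by atom environment:
  4 × C (aromatic): no H
  3 × C: no H
  2 × N: 2 H each → 4
  1 × C: 1 H
  1 × F: no H
  1 × N (aromatic): no H
  1 × N: no H
  1 × O: no H
  Total hydrogens = 5.
Molecular formula: C8H5FN4O

C8H5FN4O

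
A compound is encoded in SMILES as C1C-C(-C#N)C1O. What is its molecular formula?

C5H7NO

Heavy atoms from the SMILES: 5 C, 1 N, 1 O.
Implicit hydrogens by atom environment:
  2 × C: 2 H each → 4
  2 × C: 1 H each → 2
  1 × C: no H
  1 × N: no H
  1 × O: 1 H
  Total hydrogens = 7.
Molecular formula: C5H7NO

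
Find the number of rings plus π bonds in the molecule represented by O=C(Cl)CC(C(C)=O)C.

Molecular formula from the SMILES: C6H9ClO2.
DoU = (2C + 2 + N − H − X)/2 = (2·6 + 2 + 0 − 9 − 1)/2 = 4/2 = 2.
(Structurally: 0 ring(s) + 2 π bond(s) = 2.)

2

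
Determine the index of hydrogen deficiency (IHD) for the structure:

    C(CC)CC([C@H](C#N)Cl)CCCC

Molecular formula from the SMILES: C11H20ClN.
DoU = (2C + 2 + N − H − X)/2 = (2·11 + 2 + 1 − 20 − 1)/2 = 4/2 = 2.
(Structurally: 0 ring(s) + 2 π bond(s) = 2.)

2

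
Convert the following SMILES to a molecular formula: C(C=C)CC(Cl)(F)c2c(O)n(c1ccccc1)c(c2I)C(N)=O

C16H15ClFIN2O2

Heavy atoms from the SMILES: 16 C, 1 Cl, 1 F, 1 I, 2 N, 2 O.
Implicit hydrogens by atom environment:
  5 × C (aromatic): 1 H each → 5
  5 × C (aromatic): no H
  3 × C: 2 H each → 6
  2 × C: no H
  1 × C: 1 H
  1 × Cl: no H
  1 × F: no H
  1 × I: no H
  1 × N: 2 H
  1 × N (aromatic): no H
  1 × O: 1 H
  1 × O: no H
  Total hydrogens = 15.
Molecular formula: C16H15ClFIN2O2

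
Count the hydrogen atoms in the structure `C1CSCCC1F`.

Hydrogens are implicit in SMILES; fill each atom to its normal valence:
  4 × C: 2 H each → 8
  1 × C: 1 H
  1 × F: no H
  1 × S: no H
  Total hydrogens = 9.

9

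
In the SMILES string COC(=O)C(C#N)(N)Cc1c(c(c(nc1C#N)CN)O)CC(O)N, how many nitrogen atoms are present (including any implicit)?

6

The symbol for nitrogen appears 6 times in the SMILES.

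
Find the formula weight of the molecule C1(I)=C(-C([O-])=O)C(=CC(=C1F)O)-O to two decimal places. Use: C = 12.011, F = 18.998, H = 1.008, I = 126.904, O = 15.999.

Molecular formula: C7H3FIO4-.
M = 7×12.011 + 1×18.998 + 3×1.008 + 1×126.904 + 4×15.999 = 297.00 g/mol.

297.00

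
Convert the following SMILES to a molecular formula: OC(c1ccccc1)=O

Heavy atoms from the SMILES: 7 C, 2 O.
Implicit hydrogens by atom environment:
  5 × C (aromatic): 1 H each → 5
  1 × C (aromatic): no H
  1 × C: no H
  1 × O: 1 H
  1 × O: no H
  Total hydrogens = 6.
Molecular formula: C7H6O2

C7H6O2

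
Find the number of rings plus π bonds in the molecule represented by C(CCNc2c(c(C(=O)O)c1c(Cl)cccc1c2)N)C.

Molecular formula from the SMILES: C15H17ClN2O2.
DoU = (2C + 2 + N − H − X)/2 = (2·15 + 2 + 2 − 17 − 1)/2 = 16/2 = 8.
(Structurally: 2 ring(s) + 6 π bond(s) = 8.)

8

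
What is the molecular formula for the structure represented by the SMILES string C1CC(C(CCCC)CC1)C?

C11H22

Heavy atoms from the SMILES: 11 C.
Implicit hydrogens by atom environment:
  7 × C: 2 H each → 14
  2 × C: 3 H each → 6
  2 × C: 1 H each → 2
  Total hydrogens = 22.
Molecular formula: C11H22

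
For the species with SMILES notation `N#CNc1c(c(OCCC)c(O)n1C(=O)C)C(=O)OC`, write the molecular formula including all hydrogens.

C12H15N3O5

Heavy atoms from the SMILES: 12 C, 3 N, 5 O.
Implicit hydrogens by atom environment:
  4 × C (aromatic): no H
  4 × O: no H
  3 × C: 3 H each → 9
  3 × C: no H
  2 × C: 2 H each → 4
  1 × N: 1 H
  1 × N (aromatic): no H
  1 × N: no H
  1 × O: 1 H
  Total hydrogens = 15.
Molecular formula: C12H15N3O5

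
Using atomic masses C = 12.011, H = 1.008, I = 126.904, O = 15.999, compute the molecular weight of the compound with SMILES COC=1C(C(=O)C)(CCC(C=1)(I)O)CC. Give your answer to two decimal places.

324.16

Molecular formula: C11H17IO3.
M = 11×12.011 + 17×1.008 + 1×126.904 + 3×15.999 = 324.16 g/mol.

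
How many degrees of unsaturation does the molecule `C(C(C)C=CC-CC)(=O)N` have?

Molecular formula from the SMILES: C8H15NO.
DoU = (2C + 2 + N − H − X)/2 = (2·8 + 2 + 1 − 15 − 0)/2 = 4/2 = 2.
(Structurally: 0 ring(s) + 2 π bond(s) = 2.)

2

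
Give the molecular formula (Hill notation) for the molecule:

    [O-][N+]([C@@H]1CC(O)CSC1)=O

Heavy atoms from the SMILES: 5 C, 1 N, 3 O, 1 S.
Implicit hydrogens by atom environment:
  3 × C: 2 H each → 6
  2 × C: 1 H each → 2
  1 × N (charge +1): no H
  1 × O: 1 H
  1 × O: no H
  1 × O (charge -1): no H
  1 × S: no H
  Total hydrogens = 9.
Molecular formula: C5H9NO3S

C5H9NO3S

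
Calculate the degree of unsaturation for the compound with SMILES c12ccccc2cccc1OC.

Molecular formula from the SMILES: C11H10O.
DoU = (2C + 2 + N − H − X)/2 = (2·11 + 2 + 0 − 10 − 0)/2 = 14/2 = 7.
(Structurally: 2 ring(s) + 5 π bond(s) = 7.)

7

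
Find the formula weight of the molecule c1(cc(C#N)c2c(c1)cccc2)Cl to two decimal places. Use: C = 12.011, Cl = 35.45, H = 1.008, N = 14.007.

Molecular formula: C11H6ClN.
M = 11×12.011 + 1×35.45 + 6×1.008 + 1×14.007 = 187.63 g/mol.

187.63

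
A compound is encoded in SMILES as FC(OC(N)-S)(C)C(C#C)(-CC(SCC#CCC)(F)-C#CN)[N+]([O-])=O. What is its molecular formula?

Heavy atoms from the SMILES: 15 C, 2 F, 3 N, 3 O, 2 S.
Implicit hydrogens by atom environment:
  8 × C: no H
  3 × C: 2 H each → 6
  2 × C: 3 H each → 6
  2 × C: 1 H each → 2
  2 × F: no H
  2 × N: 2 H each → 4
  2 × O: no H
  1 × N (charge +1): no H
  1 × O (charge -1): no H
  1 × S: 1 H
  1 × S: no H
  Total hydrogens = 19.
Molecular formula: C15H19F2N3O3S2

C15H19F2N3O3S2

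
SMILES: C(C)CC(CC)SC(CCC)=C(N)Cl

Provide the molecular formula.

C11H22ClNS

Heavy atoms from the SMILES: 11 C, 1 Cl, 1 N, 1 S.
Implicit hydrogens by atom environment:
  5 × C: 2 H each → 10
  3 × C: 3 H each → 9
  2 × C: no H
  1 × C: 1 H
  1 × Cl: no H
  1 × N: 2 H
  1 × S: no H
  Total hydrogens = 22.
Molecular formula: C11H22ClNS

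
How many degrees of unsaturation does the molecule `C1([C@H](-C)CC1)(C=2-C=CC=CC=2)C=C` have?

Molecular formula from the SMILES: C13H16.
DoU = (2C + 2 + N − H − X)/2 = (2·13 + 2 + 0 − 16 − 0)/2 = 12/2 = 6.
(Structurally: 2 ring(s) + 4 π bond(s) = 6.)

6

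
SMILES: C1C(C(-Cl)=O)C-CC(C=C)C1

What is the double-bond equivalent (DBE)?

Molecular formula from the SMILES: C9H13ClO.
DoU = (2C + 2 + N − H − X)/2 = (2·9 + 2 + 0 − 13 − 1)/2 = 6/2 = 3.
(Structurally: 1 ring(s) + 2 π bond(s) = 3.)

3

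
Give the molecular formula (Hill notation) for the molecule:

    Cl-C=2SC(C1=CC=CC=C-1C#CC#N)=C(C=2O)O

Heavy atoms from the SMILES: 13 C, 1 Cl, 1 N, 2 O, 1 S.
Implicit hydrogens by atom environment:
  6 × C (aromatic): no H
  4 × C (aromatic): 1 H each → 4
  3 × C: no H
  2 × O: 1 H each → 2
  1 × Cl: no H
  1 × N: no H
  1 × S (aromatic): no H
  Total hydrogens = 6.
Molecular formula: C13H6ClNO2S

C13H6ClNO2S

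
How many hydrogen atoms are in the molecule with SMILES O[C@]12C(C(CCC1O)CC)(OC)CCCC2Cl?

23

Hydrogens are implicit in SMILES; fill each atom to its normal valence:
  6 × C: 2 H each → 12
  3 × C: 1 H each → 3
  2 × C: 3 H each → 6
  2 × C: no H
  2 × O: 1 H each → 2
  1 × Cl: no H
  1 × O: no H
  Total hydrogens = 23.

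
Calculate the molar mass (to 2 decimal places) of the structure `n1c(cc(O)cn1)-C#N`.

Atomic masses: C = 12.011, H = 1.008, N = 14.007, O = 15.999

121.10

Molecular formula: C5H3N3O.
M = 5×12.011 + 3×1.008 + 3×14.007 + 1×15.999 = 121.10 g/mol.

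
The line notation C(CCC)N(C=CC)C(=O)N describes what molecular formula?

C8H16N2O

Heavy atoms from the SMILES: 8 C, 2 N, 1 O.
Implicit hydrogens by atom environment:
  3 × C: 2 H each → 6
  2 × C: 3 H each → 6
  2 × C: 1 H each → 2
  1 × C: no H
  1 × N: 2 H
  1 × N: no H
  1 × O: no H
  Total hydrogens = 16.
Molecular formula: C8H16N2O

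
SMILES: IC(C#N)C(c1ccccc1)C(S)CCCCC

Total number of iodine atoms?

1

The symbol for iodine appears 1 time in the SMILES.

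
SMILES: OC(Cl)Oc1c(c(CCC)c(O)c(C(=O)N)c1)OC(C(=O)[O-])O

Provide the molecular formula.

C13H15ClNO8-

Heavy atoms from the SMILES: 13 C, 1 Cl, 1 N, 8 O.
Implicit hydrogens by atom environment:
  5 × C (aromatic): no H
  4 × O: no H
  3 × O: 1 H each → 3
  2 × C: 2 H each → 4
  2 × C: 1 H each → 2
  2 × C: no H
  1 × C: 3 H
  1 × C (aromatic): 1 H
  1 × Cl: no H
  1 × N: 2 H
  1 × O (charge -1): no H
  Total hydrogens = 15.
Net charge -1.
Molecular formula: C13H15ClNO8-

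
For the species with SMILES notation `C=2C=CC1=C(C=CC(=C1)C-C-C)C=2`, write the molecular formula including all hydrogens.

Heavy atoms from the SMILES: 13 C.
Implicit hydrogens by atom environment:
  7 × C (aromatic): 1 H each → 7
  3 × C (aromatic): no H
  2 × C: 2 H each → 4
  1 × C: 3 H
  Total hydrogens = 14.
Molecular formula: C13H14

C13H14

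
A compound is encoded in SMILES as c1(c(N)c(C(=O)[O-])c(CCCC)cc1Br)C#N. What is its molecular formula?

C12H12BrN2O2-

Heavy atoms from the SMILES: 1 Br, 12 C, 2 N, 2 O.
Implicit hydrogens by atom environment:
  5 × C (aromatic): no H
  3 × C: 2 H each → 6
  2 × C: no H
  1 × Br: no H
  1 × C: 3 H
  1 × C (aromatic): 1 H
  1 × N: 2 H
  1 × N: no H
  1 × O: no H
  1 × O (charge -1): no H
  Total hydrogens = 12.
Net charge -1.
Molecular formula: C12H12BrN2O2-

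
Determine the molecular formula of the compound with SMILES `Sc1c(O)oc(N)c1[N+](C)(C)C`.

Heavy atoms from the SMILES: 7 C, 2 N, 2 O, 1 S.
Implicit hydrogens by atom environment:
  4 × C (aromatic): no H
  3 × C: 3 H each → 9
  1 × N: 2 H
  1 × N (charge +1): no H
  1 × O: 1 H
  1 × O (aromatic): no H
  1 × S: 1 H
  Total hydrogens = 13.
Net charge +1.
Molecular formula: C7H13N2O2S+

C7H13N2O2S+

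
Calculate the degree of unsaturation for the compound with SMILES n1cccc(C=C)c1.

5

Molecular formula from the SMILES: C7H7N.
DoU = (2C + 2 + N − H − X)/2 = (2·7 + 2 + 1 − 7 − 0)/2 = 10/2 = 5.
(Structurally: 1 ring(s) + 4 π bond(s) = 5.)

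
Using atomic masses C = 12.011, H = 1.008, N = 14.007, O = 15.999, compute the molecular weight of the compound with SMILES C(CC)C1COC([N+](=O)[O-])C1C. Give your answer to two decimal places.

173.21

Molecular formula: C8H15NO3.
M = 8×12.011 + 15×1.008 + 1×14.007 + 3×15.999 = 173.21 g/mol.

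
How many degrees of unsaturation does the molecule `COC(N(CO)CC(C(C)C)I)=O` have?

1

Molecular formula from the SMILES: C8H16INO3.
DoU = (2C + 2 + N − H − X)/2 = (2·8 + 2 + 1 − 16 − 1)/2 = 2/2 = 1.
(Structurally: 0 ring(s) + 1 π bond(s) = 1.)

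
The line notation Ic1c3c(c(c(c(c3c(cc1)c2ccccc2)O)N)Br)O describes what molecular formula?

Heavy atoms from the SMILES: 1 Br, 16 C, 1 I, 1 N, 2 O.
Implicit hydrogens by atom environment:
  9 × C (aromatic): no H
  7 × C (aromatic): 1 H each → 7
  2 × O: 1 H each → 2
  1 × Br: no H
  1 × I: no H
  1 × N: 2 H
  Total hydrogens = 11.
Molecular formula: C16H11BrINO2

C16H11BrINO2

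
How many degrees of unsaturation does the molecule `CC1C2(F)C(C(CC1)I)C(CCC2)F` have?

Molecular formula from the SMILES: C11H17F2I.
DoU = (2C + 2 + N − H − X)/2 = (2·11 + 2 + 0 − 17 − 3)/2 = 4/2 = 2.
(Structurally: 2 ring(s) + 0 π bond(s) = 2.)

2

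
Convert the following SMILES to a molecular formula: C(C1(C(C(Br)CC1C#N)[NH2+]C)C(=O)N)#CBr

C10H12Br2N3O+

Heavy atoms from the SMILES: 2 Br, 10 C, 3 N, 1 O.
Implicit hydrogens by atom environment:
  5 × C: no H
  3 × C: 1 H each → 3
  2 × Br: no H
  1 × C: 3 H
  1 × C: 2 H
  1 × N: 2 H
  1 × N (charge +1): 2 H
  1 × N: no H
  1 × O: no H
  Total hydrogens = 12.
Net charge +1.
Molecular formula: C10H12Br2N3O+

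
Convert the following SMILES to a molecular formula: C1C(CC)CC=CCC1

Heavy atoms from the SMILES: 9 C.
Implicit hydrogens by atom environment:
  5 × C: 2 H each → 10
  3 × C: 1 H each → 3
  1 × C: 3 H
  Total hydrogens = 16.
Molecular formula: C9H16

C9H16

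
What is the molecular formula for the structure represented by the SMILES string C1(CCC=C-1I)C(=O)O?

Heavy atoms from the SMILES: 6 C, 1 I, 2 O.
Implicit hydrogens by atom environment:
  2 × C: 2 H each → 4
  2 × C: 1 H each → 2
  2 × C: no H
  1 × I: no H
  1 × O: 1 H
  1 × O: no H
  Total hydrogens = 7.
Molecular formula: C6H7IO2

C6H7IO2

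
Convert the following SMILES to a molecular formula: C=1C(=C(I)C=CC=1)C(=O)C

C8H7IO

Heavy atoms from the SMILES: 8 C, 1 I, 1 O.
Implicit hydrogens by atom environment:
  4 × C (aromatic): 1 H each → 4
  2 × C (aromatic): no H
  1 × C: 3 H
  1 × C: no H
  1 × I: no H
  1 × O: no H
  Total hydrogens = 7.
Molecular formula: C8H7IO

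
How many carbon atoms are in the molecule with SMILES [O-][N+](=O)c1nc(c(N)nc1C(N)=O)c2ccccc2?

11

The symbol for carbon appears 11 times in the SMILES. Lowercase c denotes aromatic carbon and counts toward C.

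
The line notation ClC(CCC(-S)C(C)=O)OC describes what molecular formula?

Heavy atoms from the SMILES: 7 C, 1 Cl, 2 O, 1 S.
Implicit hydrogens by atom environment:
  2 × C: 3 H each → 6
  2 × C: 2 H each → 4
  2 × C: 1 H each → 2
  2 × O: no H
  1 × C: no H
  1 × Cl: no H
  1 × S: 1 H
  Total hydrogens = 13.
Molecular formula: C7H13ClO2S

C7H13ClO2S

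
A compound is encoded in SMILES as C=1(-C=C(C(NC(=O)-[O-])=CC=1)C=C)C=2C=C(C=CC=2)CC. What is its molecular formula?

C17H16NO2-

Heavy atoms from the SMILES: 17 C, 1 N, 2 O.
Implicit hydrogens by atom environment:
  7 × C (aromatic): 1 H each → 7
  5 × C (aromatic): no H
  2 × C: 2 H each → 4
  1 × C: 3 H
  1 × C: 1 H
  1 × C: no H
  1 × N: 1 H
  1 × O: no H
  1 × O (charge -1): no H
  Total hydrogens = 16.
Net charge -1.
Molecular formula: C17H16NO2-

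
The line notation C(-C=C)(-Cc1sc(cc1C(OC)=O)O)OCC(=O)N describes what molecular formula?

C12H15NO5S

Heavy atoms from the SMILES: 12 C, 1 N, 5 O, 1 S.
Implicit hydrogens by atom environment:
  4 × O: no H
  3 × C: 2 H each → 6
  3 × C (aromatic): no H
  2 × C: 1 H each → 2
  2 × C: no H
  1 × C: 3 H
  1 × C (aromatic): 1 H
  1 × N: 2 H
  1 × O: 1 H
  1 × S (aromatic): no H
  Total hydrogens = 15.
Molecular formula: C12H15NO5S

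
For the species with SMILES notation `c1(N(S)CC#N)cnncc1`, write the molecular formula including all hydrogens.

C6H6N4S

Heavy atoms from the SMILES: 6 C, 4 N, 1 S.
Implicit hydrogens by atom environment:
  3 × C (aromatic): 1 H each → 3
  2 × N (aromatic): no H
  2 × N: no H
  1 × C: 2 H
  1 × C (aromatic): no H
  1 × C: no H
  1 × S: 1 H
  Total hydrogens = 6.
Molecular formula: C6H6N4S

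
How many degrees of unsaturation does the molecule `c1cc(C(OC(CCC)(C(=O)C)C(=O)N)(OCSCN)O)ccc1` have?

6

Molecular formula from the SMILES: C16H24N2O5S.
DoU = (2C + 2 + N − H − X)/2 = (2·16 + 2 + 2 − 24 − 0)/2 = 12/2 = 6.
(Structurally: 1 ring(s) + 5 π bond(s) = 6.)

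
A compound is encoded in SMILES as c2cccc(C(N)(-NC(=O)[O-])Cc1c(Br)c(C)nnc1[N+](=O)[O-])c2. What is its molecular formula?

Heavy atoms from the SMILES: 1 Br, 14 C, 5 N, 4 O.
Implicit hydrogens by atom environment:
  5 × C (aromatic): 1 H each → 5
  5 × C (aromatic): no H
  2 × C: no H
  2 × N (aromatic): no H
  2 × O: no H
  2 × O (charge -1): no H
  1 × Br: no H
  1 × C: 3 H
  1 × C: 2 H
  1 × N: 2 H
  1 × N: 1 H
  1 × N (charge +1): no H
  Total hydrogens = 13.
Net charge -1.
Molecular formula: C14H13BrN5O4-

C14H13BrN5O4-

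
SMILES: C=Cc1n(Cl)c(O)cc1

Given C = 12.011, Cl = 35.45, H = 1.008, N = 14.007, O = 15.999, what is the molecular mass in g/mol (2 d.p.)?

143.57

Molecular formula: C6H6ClNO.
M = 6×12.011 + 1×35.45 + 6×1.008 + 1×14.007 + 1×15.999 = 143.57 g/mol.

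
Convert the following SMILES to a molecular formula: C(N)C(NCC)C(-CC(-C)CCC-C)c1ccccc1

Heavy atoms from the SMILES: 18 C, 2 N.
Implicit hydrogens by atom environment:
  6 × C: 2 H each → 12
  5 × C (aromatic): 1 H each → 5
  3 × C: 3 H each → 9
  3 × C: 1 H each → 3
  1 × C (aromatic): no H
  1 × N: 2 H
  1 × N: 1 H
  Total hydrogens = 32.
Molecular formula: C18H32N2

C18H32N2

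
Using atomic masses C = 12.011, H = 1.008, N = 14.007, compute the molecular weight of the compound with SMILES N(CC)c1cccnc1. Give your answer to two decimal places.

Molecular formula: C7H10N2.
M = 7×12.011 + 10×1.008 + 2×14.007 = 122.17 g/mol.

122.17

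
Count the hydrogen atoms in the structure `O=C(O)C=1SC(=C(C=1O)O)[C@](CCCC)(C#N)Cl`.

12

Hydrogens are implicit in SMILES; fill each atom to its normal valence:
  4 × C (aromatic): no H
  3 × C: 2 H each → 6
  3 × C: no H
  3 × O: 1 H each → 3
  1 × C: 3 H
  1 × Cl: no H
  1 × N: no H
  1 × O: no H
  1 × S (aromatic): no H
  Total hydrogens = 12.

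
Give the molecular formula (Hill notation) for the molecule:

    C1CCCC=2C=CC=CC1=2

Heavy atoms from the SMILES: 10 C.
Implicit hydrogens by atom environment:
  4 × C: 2 H each → 8
  4 × C (aromatic): 1 H each → 4
  2 × C (aromatic): no H
  Total hydrogens = 12.
Molecular formula: C10H12

C10H12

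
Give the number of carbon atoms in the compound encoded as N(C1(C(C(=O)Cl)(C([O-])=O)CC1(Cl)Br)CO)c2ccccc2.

The symbol for carbon appears 13 times in the SMILES. Lowercase c denotes aromatic carbon and counts toward C.

13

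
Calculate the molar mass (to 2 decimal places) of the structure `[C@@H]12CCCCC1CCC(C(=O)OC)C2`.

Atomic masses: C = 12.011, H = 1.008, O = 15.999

Molecular formula: C12H20O2.
M = 12×12.011 + 20×1.008 + 2×15.999 = 196.29 g/mol.

196.29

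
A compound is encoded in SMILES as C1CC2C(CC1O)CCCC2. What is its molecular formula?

Heavy atoms from the SMILES: 10 C, 1 O.
Implicit hydrogens by atom environment:
  7 × C: 2 H each → 14
  3 × C: 1 H each → 3
  1 × O: 1 H
  Total hydrogens = 18.
Molecular formula: C10H18O

C10H18O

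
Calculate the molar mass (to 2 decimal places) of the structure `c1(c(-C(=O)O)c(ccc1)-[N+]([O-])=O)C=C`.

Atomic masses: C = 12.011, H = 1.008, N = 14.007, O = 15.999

193.16

Molecular formula: C9H7NO4.
M = 9×12.011 + 7×1.008 + 1×14.007 + 4×15.999 = 193.16 g/mol.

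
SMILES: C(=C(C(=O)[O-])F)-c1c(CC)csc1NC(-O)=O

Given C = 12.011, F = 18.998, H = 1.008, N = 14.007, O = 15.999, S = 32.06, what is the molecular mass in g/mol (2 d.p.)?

258.24

Molecular formula: C10H9FNO4S-.
M = 10×12.011 + 1×18.998 + 9×1.008 + 1×14.007 + 4×15.999 + 1×32.06 = 258.24 g/mol.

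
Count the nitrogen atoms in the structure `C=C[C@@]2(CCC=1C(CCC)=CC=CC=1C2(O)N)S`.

1

The symbol for nitrogen appears 1 time in the SMILES.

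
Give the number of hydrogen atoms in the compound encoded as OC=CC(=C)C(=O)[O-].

Hydrogens are implicit in SMILES; fill each atom to its normal valence:
  2 × C: 1 H each → 2
  2 × C: no H
  1 × C: 2 H
  1 × O: 1 H
  1 × O: no H
  1 × O (charge -1): no H
  Total hydrogens = 5.

5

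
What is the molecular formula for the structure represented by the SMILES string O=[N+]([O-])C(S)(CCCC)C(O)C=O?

Heavy atoms from the SMILES: 7 C, 1 N, 4 O, 1 S.
Implicit hydrogens by atom environment:
  3 × C: 2 H each → 6
  2 × C: 1 H each → 2
  2 × O: no H
  1 × C: 3 H
  1 × C: no H
  1 × N (charge +1): no H
  1 × O: 1 H
  1 × O (charge -1): no H
  1 × S: 1 H
  Total hydrogens = 13.
Molecular formula: C7H13NO4S

C7H13NO4S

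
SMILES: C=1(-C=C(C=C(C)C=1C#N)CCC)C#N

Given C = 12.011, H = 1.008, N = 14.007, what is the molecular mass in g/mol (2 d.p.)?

184.24

Molecular formula: C12H12N2.
M = 12×12.011 + 12×1.008 + 2×14.007 = 184.24 g/mol.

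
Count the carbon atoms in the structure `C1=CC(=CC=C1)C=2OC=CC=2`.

The symbol for carbon appears 10 times in the SMILES.

10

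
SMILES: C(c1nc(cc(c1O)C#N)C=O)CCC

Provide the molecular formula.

C11H12N2O2

Heavy atoms from the SMILES: 11 C, 2 N, 2 O.
Implicit hydrogens by atom environment:
  4 × C (aromatic): no H
  3 × C: 2 H each → 6
  1 × C: 3 H
  1 × C (aromatic): 1 H
  1 × C: 1 H
  1 × C: no H
  1 × N (aromatic): no H
  1 × N: no H
  1 × O: 1 H
  1 × O: no H
  Total hydrogens = 12.
Molecular formula: C11H12N2O2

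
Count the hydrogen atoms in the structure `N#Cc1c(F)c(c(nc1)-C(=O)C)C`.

7

Hydrogens are implicit in SMILES; fill each atom to its normal valence:
  4 × C (aromatic): no H
  2 × C: 3 H each → 6
  2 × C: no H
  1 × C (aromatic): 1 H
  1 × F: no H
  1 × N (aromatic): no H
  1 × N: no H
  1 × O: no H
  Total hydrogens = 7.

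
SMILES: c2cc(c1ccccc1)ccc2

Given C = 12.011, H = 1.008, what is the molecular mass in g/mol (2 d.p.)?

Molecular formula: C12H10.
M = 12×12.011 + 10×1.008 = 154.21 g/mol.

154.21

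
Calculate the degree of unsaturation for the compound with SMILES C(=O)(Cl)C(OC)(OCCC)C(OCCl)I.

Molecular formula from the SMILES: C8H13Cl2IO4.
DoU = (2C + 2 + N − H − X)/2 = (2·8 + 2 + 0 − 13 − 3)/2 = 2/2 = 1.
(Structurally: 0 ring(s) + 1 π bond(s) = 1.)

1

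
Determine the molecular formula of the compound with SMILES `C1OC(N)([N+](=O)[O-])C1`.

Heavy atoms from the SMILES: 3 C, 2 N, 3 O.
Implicit hydrogens by atom environment:
  2 × C: 2 H each → 4
  2 × O: no H
  1 × C: no H
  1 × N: 2 H
  1 × N (charge +1): no H
  1 × O (charge -1): no H
  Total hydrogens = 6.
Molecular formula: C3H6N2O3

C3H6N2O3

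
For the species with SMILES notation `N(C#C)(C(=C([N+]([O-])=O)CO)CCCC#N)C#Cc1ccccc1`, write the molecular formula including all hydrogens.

C17H15N3O3

Heavy atoms from the SMILES: 17 C, 3 N, 3 O.
Implicit hydrogens by atom environment:
  6 × C: no H
  5 × C (aromatic): 1 H each → 5
  4 × C: 2 H each → 8
  2 × N: no H
  1 × C: 1 H
  1 × C (aromatic): no H
  1 × N (charge +1): no H
  1 × O: 1 H
  1 × O: no H
  1 × O (charge -1): no H
  Total hydrogens = 15.
Molecular formula: C17H15N3O3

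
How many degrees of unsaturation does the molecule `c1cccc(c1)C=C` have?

5

Molecular formula from the SMILES: C8H8.
DoU = (2C + 2 + N − H − X)/2 = (2·8 + 2 + 0 − 8 − 0)/2 = 10/2 = 5.
(Structurally: 1 ring(s) + 4 π bond(s) = 5.)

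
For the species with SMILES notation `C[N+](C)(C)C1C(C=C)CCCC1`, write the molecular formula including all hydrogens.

Heavy atoms from the SMILES: 11 C, 1 N.
Implicit hydrogens by atom environment:
  5 × C: 2 H each → 10
  3 × C: 3 H each → 9
  3 × C: 1 H each → 3
  1 × N (charge +1): no H
  Total hydrogens = 22.
Net charge +1.
Molecular formula: C11H22N+

C11H22N+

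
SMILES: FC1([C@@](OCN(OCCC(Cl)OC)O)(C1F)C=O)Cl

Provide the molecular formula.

C9H13Cl2F2NO5

Heavy atoms from the SMILES: 9 C, 2 Cl, 2 F, 1 N, 5 O.
Implicit hydrogens by atom environment:
  4 × O: no H
  3 × C: 2 H each → 6
  3 × C: 1 H each → 3
  2 × C: no H
  2 × Cl: no H
  2 × F: no H
  1 × C: 3 H
  1 × N: no H
  1 × O: 1 H
  Total hydrogens = 13.
Molecular formula: C9H13Cl2F2NO5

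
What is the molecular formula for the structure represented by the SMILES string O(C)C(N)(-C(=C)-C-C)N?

Heavy atoms from the SMILES: 6 C, 2 N, 1 O.
Implicit hydrogens by atom environment:
  2 × C: 3 H each → 6
  2 × C: 2 H each → 4
  2 × C: no H
  2 × N: 2 H each → 4
  1 × O: no H
  Total hydrogens = 14.
Molecular formula: C6H14N2O

C6H14N2O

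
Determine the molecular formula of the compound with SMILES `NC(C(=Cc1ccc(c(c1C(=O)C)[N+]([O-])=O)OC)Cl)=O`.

C12H11ClN2O5

Heavy atoms from the SMILES: 12 C, 1 Cl, 2 N, 5 O.
Implicit hydrogens by atom environment:
  4 × C (aromatic): no H
  4 × O: no H
  3 × C: no H
  2 × C: 3 H each → 6
  2 × C (aromatic): 1 H each → 2
  1 × C: 1 H
  1 × Cl: no H
  1 × N: 2 H
  1 × N (charge +1): no H
  1 × O (charge -1): no H
  Total hydrogens = 11.
Molecular formula: C12H11ClN2O5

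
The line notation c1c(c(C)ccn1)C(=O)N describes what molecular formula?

C7H8N2O

Heavy atoms from the SMILES: 7 C, 2 N, 1 O.
Implicit hydrogens by atom environment:
  3 × C (aromatic): 1 H each → 3
  2 × C (aromatic): no H
  1 × C: 3 H
  1 × C: no H
  1 × N: 2 H
  1 × N (aromatic): no H
  1 × O: no H
  Total hydrogens = 8.
Molecular formula: C7H8N2O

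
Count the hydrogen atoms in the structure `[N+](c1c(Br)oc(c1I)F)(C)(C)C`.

9

Hydrogens are implicit in SMILES; fill each atom to its normal valence:
  4 × C (aromatic): no H
  3 × C: 3 H each → 9
  1 × Br: no H
  1 × F: no H
  1 × I: no H
  1 × N (charge +1): no H
  1 × O (aromatic): no H
  Total hydrogens = 9.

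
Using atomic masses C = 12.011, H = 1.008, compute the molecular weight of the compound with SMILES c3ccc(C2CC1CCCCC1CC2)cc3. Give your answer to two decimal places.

214.35

Molecular formula: C16H22.
M = 16×12.011 + 22×1.008 = 214.35 g/mol.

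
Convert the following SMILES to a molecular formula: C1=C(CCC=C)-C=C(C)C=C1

Heavy atoms from the SMILES: 11 C.
Implicit hydrogens by atom environment:
  4 × C (aromatic): 1 H each → 4
  3 × C: 2 H each → 6
  2 × C (aromatic): no H
  1 × C: 3 H
  1 × C: 1 H
  Total hydrogens = 14.
Molecular formula: C11H14

C11H14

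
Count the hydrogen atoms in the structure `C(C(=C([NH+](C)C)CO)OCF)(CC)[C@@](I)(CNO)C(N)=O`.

Hydrogens are implicit in SMILES; fill each atom to its normal valence:
  4 × C: 2 H each → 8
  4 × C: no H
  3 × C: 3 H each → 9
  2 × O: 1 H each → 2
  2 × O: no H
  1 × C: 1 H
  1 × F: no H
  1 × I: no H
  1 × N: 2 H
  1 × N (charge +1): 1 H
  1 × N: 1 H
  Total hydrogens = 24.

24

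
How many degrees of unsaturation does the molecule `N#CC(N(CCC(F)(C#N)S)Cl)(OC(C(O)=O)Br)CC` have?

5

Molecular formula from the SMILES: C10H12BrClFN3O3S.
DoU = (2C + 2 + N − H − X)/2 = (2·10 + 2 + 3 − 12 − 3)/2 = 10/2 = 5.
(Structurally: 0 ring(s) + 5 π bond(s) = 5.)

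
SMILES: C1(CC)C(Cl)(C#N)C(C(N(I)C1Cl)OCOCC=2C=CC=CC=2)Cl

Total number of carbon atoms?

The symbol for carbon appears 16 times in the SMILES. (Cl is a single chlorine, not C + l.)

16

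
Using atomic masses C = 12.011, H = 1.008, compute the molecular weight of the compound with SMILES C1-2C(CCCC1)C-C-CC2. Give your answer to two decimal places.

Molecular formula: C10H18.
M = 10×12.011 + 18×1.008 = 138.25 g/mol.

138.25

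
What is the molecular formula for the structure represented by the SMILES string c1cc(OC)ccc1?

C7H8O

Heavy atoms from the SMILES: 7 C, 1 O.
Implicit hydrogens by atom environment:
  5 × C (aromatic): 1 H each → 5
  1 × C: 3 H
  1 × C (aromatic): no H
  1 × O: no H
  Total hydrogens = 8.
Molecular formula: C7H8O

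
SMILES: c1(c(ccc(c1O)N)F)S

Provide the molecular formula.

C6H6FNOS

Heavy atoms from the SMILES: 6 C, 1 F, 1 N, 1 O, 1 S.
Implicit hydrogens by atom environment:
  4 × C (aromatic): no H
  2 × C (aromatic): 1 H each → 2
  1 × F: no H
  1 × N: 2 H
  1 × O: 1 H
  1 × S: 1 H
  Total hydrogens = 6.
Molecular formula: C6H6FNOS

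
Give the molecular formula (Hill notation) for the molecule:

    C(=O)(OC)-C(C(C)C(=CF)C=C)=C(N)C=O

C11H14FNO3

Heavy atoms from the SMILES: 11 C, 1 F, 1 N, 3 O.
Implicit hydrogens by atom environment:
  4 × C: 1 H each → 4
  4 × C: no H
  3 × O: no H
  2 × C: 3 H each → 6
  1 × C: 2 H
  1 × F: no H
  1 × N: 2 H
  Total hydrogens = 14.
Molecular formula: C11H14FNO3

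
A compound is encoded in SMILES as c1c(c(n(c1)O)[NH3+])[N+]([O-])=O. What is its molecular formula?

C4H6N3O3+

Heavy atoms from the SMILES: 4 C, 3 N, 3 O.
Implicit hydrogens by atom environment:
  2 × C (aromatic): 1 H each → 2
  2 × C (aromatic): no H
  1 × N (charge +1): 3 H
  1 × N (aromatic): no H
  1 × N (charge +1): no H
  1 × O: 1 H
  1 × O: no H
  1 × O (charge -1): no H
  Total hydrogens = 6.
Net charge +1.
Molecular formula: C4H6N3O3+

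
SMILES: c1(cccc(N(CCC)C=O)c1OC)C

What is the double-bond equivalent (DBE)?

5

Molecular formula from the SMILES: C12H17NO2.
DoU = (2C + 2 + N − H − X)/2 = (2·12 + 2 + 1 − 17 − 0)/2 = 10/2 = 5.
(Structurally: 1 ring(s) + 4 π bond(s) = 5.)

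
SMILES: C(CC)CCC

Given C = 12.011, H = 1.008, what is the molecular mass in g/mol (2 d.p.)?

Molecular formula: C6H14.
M = 6×12.011 + 14×1.008 = 86.18 g/mol.

86.18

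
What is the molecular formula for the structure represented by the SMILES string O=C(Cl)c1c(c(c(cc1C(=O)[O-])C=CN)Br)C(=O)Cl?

C11H5BrCl2NO4-

Heavy atoms from the SMILES: 1 Br, 11 C, 2 Cl, 1 N, 4 O.
Implicit hydrogens by atom environment:
  5 × C (aromatic): no H
  3 × C: no H
  3 × O: no H
  2 × C: 1 H each → 2
  2 × Cl: no H
  1 × Br: no H
  1 × C (aromatic): 1 H
  1 × N: 2 H
  1 × O (charge -1): no H
  Total hydrogens = 5.
Net charge -1.
Molecular formula: C11H5BrCl2NO4-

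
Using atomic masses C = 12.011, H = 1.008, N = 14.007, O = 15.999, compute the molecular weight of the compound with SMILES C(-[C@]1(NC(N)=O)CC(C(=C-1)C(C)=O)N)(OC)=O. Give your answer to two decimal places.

241.25

Molecular formula: C10H15N3O4.
M = 10×12.011 + 15×1.008 + 3×14.007 + 4×15.999 = 241.25 g/mol.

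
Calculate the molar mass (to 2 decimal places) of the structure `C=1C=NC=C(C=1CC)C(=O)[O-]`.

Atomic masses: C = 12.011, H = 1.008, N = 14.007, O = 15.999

150.16

Molecular formula: C8H8NO2-.
M = 8×12.011 + 8×1.008 + 1×14.007 + 2×15.999 = 150.16 g/mol.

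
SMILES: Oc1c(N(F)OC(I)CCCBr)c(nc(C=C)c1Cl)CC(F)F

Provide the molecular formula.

C13H14BrClF3IN2O2

Heavy atoms from the SMILES: 1 Br, 13 C, 1 Cl, 3 F, 1 I, 2 N, 2 O.
Implicit hydrogens by atom environment:
  5 × C: 2 H each → 10
  5 × C (aromatic): no H
  3 × C: 1 H each → 3
  3 × F: no H
  1 × Br: no H
  1 × Cl: no H
  1 × I: no H
  1 × N (aromatic): no H
  1 × N: no H
  1 × O: 1 H
  1 × O: no H
  Total hydrogens = 14.
Molecular formula: C13H14BrClF3IN2O2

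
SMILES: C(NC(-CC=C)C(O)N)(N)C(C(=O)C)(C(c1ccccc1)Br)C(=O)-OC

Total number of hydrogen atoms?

26

Hydrogens are implicit in SMILES; fill each atom to its normal valence:
  5 × C: 1 H each → 5
  5 × C (aromatic): 1 H each → 5
  3 × C: no H
  3 × O: no H
  2 × C: 3 H each → 6
  2 × C: 2 H each → 4
  2 × N: 2 H each → 4
  1 × Br: no H
  1 × C (aromatic): no H
  1 × N: 1 H
  1 × O: 1 H
  Total hydrogens = 26.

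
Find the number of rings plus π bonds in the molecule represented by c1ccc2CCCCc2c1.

5

Molecular formula from the SMILES: C10H12.
DoU = (2C + 2 + N − H − X)/2 = (2·10 + 2 + 0 − 12 − 0)/2 = 10/2 = 5.
(Structurally: 2 ring(s) + 3 π bond(s) = 5.)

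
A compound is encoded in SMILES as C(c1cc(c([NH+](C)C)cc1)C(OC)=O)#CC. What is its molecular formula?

Heavy atoms from the SMILES: 13 C, 1 N, 2 O.
Implicit hydrogens by atom environment:
  4 × C: 3 H each → 12
  3 × C (aromatic): 1 H each → 3
  3 × C (aromatic): no H
  3 × C: no H
  2 × O: no H
  1 × N (charge +1): 1 H
  Total hydrogens = 16.
Net charge +1.
Molecular formula: C13H16NO2+

C13H16NO2+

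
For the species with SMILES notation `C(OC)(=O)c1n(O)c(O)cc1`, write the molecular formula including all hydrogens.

Heavy atoms from the SMILES: 6 C, 1 N, 4 O.
Implicit hydrogens by atom environment:
  2 × C (aromatic): 1 H each → 2
  2 × C (aromatic): no H
  2 × O: 1 H each → 2
  2 × O: no H
  1 × C: 3 H
  1 × C: no H
  1 × N (aromatic): no H
  Total hydrogens = 7.
Molecular formula: C6H7NO4

C6H7NO4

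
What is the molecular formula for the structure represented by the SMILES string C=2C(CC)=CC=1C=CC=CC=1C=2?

Heavy atoms from the SMILES: 12 C.
Implicit hydrogens by atom environment:
  7 × C (aromatic): 1 H each → 7
  3 × C (aromatic): no H
  1 × C: 3 H
  1 × C: 2 H
  Total hydrogens = 12.
Molecular formula: C12H12

C12H12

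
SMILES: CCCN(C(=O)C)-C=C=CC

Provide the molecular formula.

Heavy atoms from the SMILES: 9 C, 1 N, 1 O.
Implicit hydrogens by atom environment:
  3 × C: 3 H each → 9
  2 × C: 2 H each → 4
  2 × C: 1 H each → 2
  2 × C: no H
  1 × N: no H
  1 × O: no H
  Total hydrogens = 15.
Molecular formula: C9H15NO

C9H15NO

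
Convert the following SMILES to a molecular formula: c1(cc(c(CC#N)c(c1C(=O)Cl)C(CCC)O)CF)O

C14H15ClFNO3

Heavy atoms from the SMILES: 14 C, 1 Cl, 1 F, 1 N, 3 O.
Implicit hydrogens by atom environment:
  5 × C (aromatic): no H
  4 × C: 2 H each → 8
  2 × C: no H
  2 × O: 1 H each → 2
  1 × C: 3 H
  1 × C (aromatic): 1 H
  1 × C: 1 H
  1 × Cl: no H
  1 × F: no H
  1 × N: no H
  1 × O: no H
  Total hydrogens = 15.
Molecular formula: C14H15ClFNO3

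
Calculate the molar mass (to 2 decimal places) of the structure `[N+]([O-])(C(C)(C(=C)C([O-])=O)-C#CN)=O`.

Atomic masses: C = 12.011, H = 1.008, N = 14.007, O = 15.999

183.14

Molecular formula: C7H7N2O4-.
M = 7×12.011 + 7×1.008 + 2×14.007 + 4×15.999 = 183.14 g/mol.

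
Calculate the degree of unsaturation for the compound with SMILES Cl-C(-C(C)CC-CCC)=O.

1

Molecular formula from the SMILES: C8H15ClO.
DoU = (2C + 2 + N − H − X)/2 = (2·8 + 2 + 0 − 15 − 1)/2 = 2/2 = 1.
(Structurally: 0 ring(s) + 1 π bond(s) = 1.)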